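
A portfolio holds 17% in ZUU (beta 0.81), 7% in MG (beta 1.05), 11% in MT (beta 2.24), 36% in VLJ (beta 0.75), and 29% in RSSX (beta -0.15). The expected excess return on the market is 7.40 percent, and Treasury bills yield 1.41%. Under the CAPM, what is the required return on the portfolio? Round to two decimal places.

β_P = Σ w_i β_i = 0.17×0.81 + 0.07×1.05 + 0.11×2.24 + 0.36×0.75 + 0.29×-0.15 = 0.6841
E(R_P) = R_f + β_P × MRP = 1.41% + 0.6841 × 7.40% = 6.47%

6.47%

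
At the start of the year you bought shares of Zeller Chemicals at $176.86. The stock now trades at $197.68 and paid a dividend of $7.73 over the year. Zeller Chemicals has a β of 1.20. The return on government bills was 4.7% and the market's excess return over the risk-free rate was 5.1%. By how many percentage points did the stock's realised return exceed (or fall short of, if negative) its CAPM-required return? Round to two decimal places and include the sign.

Realised HPR = (P1 + D1 − P0) / P0 = (197.68 + 7.73 − 176.86) / 176.86 = 28.55 / 176.86 = 16.1427%
CAPM required = R_f + β·MRP = 4.7% + 1.20 × 5.1% = 10.8200%
α = realised − required = 16.1427% − 10.8200% = +5.32%

+5.32%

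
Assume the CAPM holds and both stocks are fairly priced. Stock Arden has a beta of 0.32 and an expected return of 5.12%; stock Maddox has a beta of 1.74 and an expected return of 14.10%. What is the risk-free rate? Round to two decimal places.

3.10%

Both satisfy E(R) = R_f + β·MRP, so the slope of the SML is
MRP = (14.10% − 5.12%) / (1.74 − 0.32) = 8.98% / 1.42 = 6.3239%
R_f = E(R_Arden) − β_Arden·MRP = 5.12% − 0.32 × 6.3239% = 3.0964%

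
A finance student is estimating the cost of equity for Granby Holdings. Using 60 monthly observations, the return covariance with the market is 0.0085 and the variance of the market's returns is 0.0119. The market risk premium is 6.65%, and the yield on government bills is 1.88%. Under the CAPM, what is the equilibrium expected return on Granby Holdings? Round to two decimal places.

β = Cov(R_i, R_m) / Var(R_m) = 0.0085 / 0.0119 = 0.7143
E(R) = R_f + β × MRP = 1.88% + 0.7143 × 6.65% = 6.63%

6.63%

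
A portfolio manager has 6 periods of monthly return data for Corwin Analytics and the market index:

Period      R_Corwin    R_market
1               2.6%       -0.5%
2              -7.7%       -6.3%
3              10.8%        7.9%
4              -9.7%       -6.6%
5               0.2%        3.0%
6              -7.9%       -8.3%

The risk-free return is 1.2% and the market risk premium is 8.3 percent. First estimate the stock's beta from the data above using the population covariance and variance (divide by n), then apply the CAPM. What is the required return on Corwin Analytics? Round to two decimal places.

Mean R_i = (2.6 − 7.7 + 10.8 − 9.7 + 0.2 − 7.9) / 6 = -1.9500%
Mean R_m = (-0.5 − 6.3 + 7.9 − 6.6 + 3.0 − 8.3) / 6 = -1.8000%
Σ(R_i − R̄_i)(R_m − R̄_m) = 241.6600  ⇒  Cov = 241.6600 / 6 = 40.2767
Σ(R_m − R̄_m)² = 204.3600  ⇒  Var(R_m) = 204.3600 / 6 = 34.0600
β = Cov / Var(R_m) = 40.2767 / 34.0600 = 1.1825
E(R) = R_f + β × MRP = 1.2% + 1.1825 × 8.3% = 11.01%

11.01%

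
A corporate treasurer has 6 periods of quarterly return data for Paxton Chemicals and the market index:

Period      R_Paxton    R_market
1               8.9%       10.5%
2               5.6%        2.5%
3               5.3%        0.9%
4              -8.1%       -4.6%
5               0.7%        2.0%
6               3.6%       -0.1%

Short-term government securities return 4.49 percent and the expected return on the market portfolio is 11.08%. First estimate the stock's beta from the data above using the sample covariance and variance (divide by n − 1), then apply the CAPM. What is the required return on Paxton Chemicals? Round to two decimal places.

Mean R_i = (8.9 + 5.6 + 5.3 − 8.1 + 0.7 + 3.6) / 6 = 2.6667%
Mean R_m = (10.5 + 2.5 + 0.9 − 4.6 + 2.0 − 0.1) / 6 = 1.8667%
Σ(R_i − R̄_i)(R_m − R̄_m) = 120.6533  ⇒  Cov = 120.6533 / 5 = 24.1307
Σ(R_m − R̄_m)² = 121.5733  ⇒  Var(R_m) = 121.5733 / 5 = 24.3147
β = Cov / Var(R_m) = 24.1307 / 24.3147 = 0.9924
MRP = 11.08% − 4.49% = 6.59%
E(R) = R_f + β × MRP = 4.49% + 0.9924 × 6.59% = 11.03%

11.03%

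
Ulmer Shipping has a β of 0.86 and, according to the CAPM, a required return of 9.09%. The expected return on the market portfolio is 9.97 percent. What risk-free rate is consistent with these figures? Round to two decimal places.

E(R) = R_f + β(E(R_m) − R_f) = R_f(1 − β) + β·E(R_m)
9.09% = R_f × (1 − 0.86) + 0.86 × 9.97%
9.09% = R_f × 0.14 + 8.5742%
R_f = (9.09% − 8.5742%) / 0.14 = 3.68%

3.68%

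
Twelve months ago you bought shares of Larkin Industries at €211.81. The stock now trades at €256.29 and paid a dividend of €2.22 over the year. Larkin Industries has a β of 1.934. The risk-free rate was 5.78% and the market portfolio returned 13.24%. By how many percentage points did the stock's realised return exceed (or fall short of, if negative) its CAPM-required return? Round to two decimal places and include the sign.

Realised HPR = (P1 + D1 − P0) / P0 = (256.29 + 2.22 − 211.81) / 211.81 = 46.70 / 211.81 = 22.0481%
MRP = 13.24% − 5.78% = 7.46%
CAPM required = R_f + β·MRP = 5.78% + 1.934 × 7.46% = 20.20764%
α = realised − required = 22.0481% − 20.20764% = +1.84%

+1.84%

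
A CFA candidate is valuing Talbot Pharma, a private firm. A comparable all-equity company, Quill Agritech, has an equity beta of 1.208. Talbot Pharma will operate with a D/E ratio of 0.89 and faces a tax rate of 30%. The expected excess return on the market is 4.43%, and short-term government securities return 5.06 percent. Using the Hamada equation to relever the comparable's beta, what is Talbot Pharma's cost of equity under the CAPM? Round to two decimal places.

13.75%

β_L = β_U × [1 + (1 − t)(D/E)] = 1.208 × [1 + (1 − 0.30) × 0.89]
    = 1.208 × [1 + 0.70 × 0.89] = 1.208 × 1.6230 = 1.9606
E(R) = R_f + β_L × MRP = 5.06% + 1.9606 × 4.43% = 13.75%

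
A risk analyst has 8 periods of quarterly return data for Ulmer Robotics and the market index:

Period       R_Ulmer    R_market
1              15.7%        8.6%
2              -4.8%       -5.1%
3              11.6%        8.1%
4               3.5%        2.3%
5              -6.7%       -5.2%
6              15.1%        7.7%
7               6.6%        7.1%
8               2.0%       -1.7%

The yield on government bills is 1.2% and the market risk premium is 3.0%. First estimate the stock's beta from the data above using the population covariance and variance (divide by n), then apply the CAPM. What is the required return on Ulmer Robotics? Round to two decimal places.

Mean R_i = (15.7 − 4.8 + 11.6 + 3.5 − 6.7 + 15.1 + 6.6 + 2.0) / 8 = 5.3750%
Mean R_m = (8.6 − 5.1 + 8.1 + 2.3 − 5.2 + 7.7 + 7.1 − 1.7) / 8 = 2.7250%
Σ(R_i − R̄_i)(R_m − R̄_m) = 338.9050  ⇒  Cov = 338.9050 / 8 = 42.3631
Σ(R_m − R̄_m)² = 251.0950  ⇒  Var(R_m) = 251.0950 / 8 = 31.3869
β = Cov / Var(R_m) = 42.3631 / 31.3869 = 1.3497
E(R) = R_f + β × MRP = 1.2% + 1.3497 × 3.0% = 5.25%

5.25%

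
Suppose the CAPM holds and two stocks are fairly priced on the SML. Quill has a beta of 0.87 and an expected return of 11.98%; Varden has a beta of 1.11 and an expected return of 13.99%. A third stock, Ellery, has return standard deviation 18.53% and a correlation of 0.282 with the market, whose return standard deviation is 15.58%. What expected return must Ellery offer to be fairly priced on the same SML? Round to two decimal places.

MRP = (13.99% − 11.98%) / (1.11 − 0.87) = 8.3750%
R_f = 11.98% − 0.87 × 8.3750% = 4.6938%
β_Ellery = ρ·σ_i/σ_m = 0.282 × 18.53 / 15.58 = 0.3354
E(R_Ellery) = R_f + β × MRP = 4.6938% + 0.3354 × 8.3750% = 7.50%

7.50%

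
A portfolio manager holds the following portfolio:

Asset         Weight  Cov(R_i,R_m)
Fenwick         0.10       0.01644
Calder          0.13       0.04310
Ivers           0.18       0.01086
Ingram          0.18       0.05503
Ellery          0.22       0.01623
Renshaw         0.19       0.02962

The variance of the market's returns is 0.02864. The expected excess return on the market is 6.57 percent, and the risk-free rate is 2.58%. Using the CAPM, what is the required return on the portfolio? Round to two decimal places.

9.07%

β_Fenwick = 0.01644 / 0.02864 = 0.5740
β_Calder = 0.04310 / 0.02864 = 1.5049
β_Ivers = 0.01086 / 0.02864 = 0.3792
β_Ingram = 0.05503 / 0.02864 = 1.9214
β_Ellery = 0.01623 / 0.02864 = 0.5667
β_Renshaw = 0.02962 / 0.02864 = 1.0342
β_P = Σ w_i β_i = 0.10×0.5740 + 0.13×1.5049 + 0.18×0.3792 + 0.18×1.9214 + 0.22×0.5667 + 0.19×1.0342 = 0.9883
E(R_P) = R_f + β_P × MRP = 2.58% + 0.9883 × 6.57% = 9.07%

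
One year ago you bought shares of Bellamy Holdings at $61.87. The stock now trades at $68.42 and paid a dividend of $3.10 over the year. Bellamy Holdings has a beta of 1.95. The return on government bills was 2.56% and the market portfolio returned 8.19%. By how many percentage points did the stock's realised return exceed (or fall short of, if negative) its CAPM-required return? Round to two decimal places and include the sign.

Realised HPR = (P1 + D1 − P0) / P0 = (68.42 + 3.10 − 61.87) / 61.87 = 9.65 / 61.87 = 15.5972%
MRP = 8.19% − 2.56% = 5.63%
CAPM required = R_f + β·MRP = 2.56% + 1.95 × 5.63% = 13.5385%
α = realised − required = 15.5972% − 13.5385% = +2.06%

+2.06%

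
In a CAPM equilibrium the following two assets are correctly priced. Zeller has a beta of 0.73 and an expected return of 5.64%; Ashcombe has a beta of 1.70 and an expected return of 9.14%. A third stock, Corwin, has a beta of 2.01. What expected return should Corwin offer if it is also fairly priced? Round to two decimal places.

MRP (SML slope) = (9.14% − 5.64%) / (1.70 − 0.73) = 3.50% / 0.97 = 3.6082%
R_f (intercept) = 5.64% − 0.73 × 3.6082% = 3.0060%
E(R_Corwin) = R_f + β × MRP = 3.0060% + 2.01 × 3.6082% = 10.26%

10.26%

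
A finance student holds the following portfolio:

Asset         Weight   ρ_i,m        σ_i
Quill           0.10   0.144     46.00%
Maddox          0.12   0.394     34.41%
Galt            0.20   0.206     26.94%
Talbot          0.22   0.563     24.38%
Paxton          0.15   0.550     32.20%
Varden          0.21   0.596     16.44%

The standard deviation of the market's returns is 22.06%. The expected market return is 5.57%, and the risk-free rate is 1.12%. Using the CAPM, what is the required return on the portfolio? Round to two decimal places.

3.37%

β_Quill = 0.144 × 46.00% / 22.06% = 0.3003
β_Maddox = 0.394 × 34.41% / 22.06% = 0.6146
β_Galt = 0.206 × 26.94% / 22.06% = 0.2516
β_Talbot = 0.563 × 24.38% / 22.06% = 0.6222
β_Paxton = 0.550 × 32.20% / 22.06% = 0.8028
β_Varden = 0.596 × 16.44% / 22.06% = 0.4442
β_P = Σ w_i β_i = 0.10×0.3003 + 0.12×0.6146 + 0.20×0.2516 + 0.22×0.6222 + 0.15×0.8028 + 0.21×0.4442 = 0.5047
MRP = 5.57% − 1.12% = 4.45%
E(R_P) = R_f + β_P × MRP = 1.12% + 0.5047 × 4.45% = 3.37%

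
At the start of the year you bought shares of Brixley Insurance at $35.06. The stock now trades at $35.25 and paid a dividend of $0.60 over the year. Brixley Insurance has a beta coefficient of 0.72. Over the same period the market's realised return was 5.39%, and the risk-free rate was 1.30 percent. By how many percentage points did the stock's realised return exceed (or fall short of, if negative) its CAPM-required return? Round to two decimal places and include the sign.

-1.99%

Realised HPR = (P1 + D1 − P0) / P0 = (35.25 + 0.60 − 35.06) / 35.06 = 0.79 / 35.06 = 2.2533%
MRP = 5.39% − 1.30% = 4.09%
CAPM required = R_f + β·MRP = 1.30% + 0.72 × 4.09% = 4.2448%
α = realised − required = 2.2533% − 4.2448% = -1.99%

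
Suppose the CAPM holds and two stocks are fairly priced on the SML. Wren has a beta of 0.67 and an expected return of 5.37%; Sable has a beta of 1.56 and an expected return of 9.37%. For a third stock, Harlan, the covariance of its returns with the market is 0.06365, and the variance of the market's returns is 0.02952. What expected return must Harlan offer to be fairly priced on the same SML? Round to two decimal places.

12.05%

MRP = (9.37% − 5.37%) / (1.56 − 0.67) = 4.4944%
R_f = 5.37% − 0.67 × 4.4944% = 2.3588%
β_Harlan = Cov / Var(R_m) = 0.06365 / 0.02952 = 2.1562
E(R_Harlan) = R_f + β × MRP = 2.3588% + 2.1562 × 4.4944% = 12.05%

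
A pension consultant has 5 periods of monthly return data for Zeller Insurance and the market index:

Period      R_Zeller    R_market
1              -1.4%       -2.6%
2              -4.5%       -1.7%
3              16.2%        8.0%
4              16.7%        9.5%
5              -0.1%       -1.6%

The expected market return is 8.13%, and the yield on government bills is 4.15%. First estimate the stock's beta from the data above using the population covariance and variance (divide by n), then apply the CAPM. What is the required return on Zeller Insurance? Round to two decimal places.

Mean R_i = (-1.4 − 4.5 + 16.2 + 16.7 − 0.1) / 5 = 5.3800%
Mean R_m = (-2.6 − 1.7 + 8.0 + 9.5 − 1.6) / 5 = 2.3200%
Σ(R_i − R̄_i)(R_m − R̄_m) = 237.2920  ⇒  Cov = 237.2920 / 5 = 47.4584
Σ(R_m − R̄_m)² = 139.5480  ⇒  Var(R_m) = 139.5480 / 5 = 27.9096
β = Cov / Var(R_m) = 47.4584 / 27.9096 = 1.7004
MRP = 8.13% − 4.15% = 3.98%
E(R) = R_f + β × MRP = 4.15% + 1.7004 × 3.98% = 10.92%

10.92%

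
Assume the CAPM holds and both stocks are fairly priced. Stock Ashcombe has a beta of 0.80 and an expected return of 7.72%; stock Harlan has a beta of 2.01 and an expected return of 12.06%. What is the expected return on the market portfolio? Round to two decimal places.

Both satisfy E(R) = R_f + β·MRP, so the slope of the SML is
MRP = (12.06% − 7.72%) / (2.01 − 0.80) = 4.34% / 1.21 = 3.5868%
R_f = E(R_Ashcombe) − β_Ashcombe·MRP = 7.72% − 0.80 × 3.5868% = 4.8506%
E(R_m) = R_f + MRP = 4.8506% + 3.5868% = 8.44%

8.44%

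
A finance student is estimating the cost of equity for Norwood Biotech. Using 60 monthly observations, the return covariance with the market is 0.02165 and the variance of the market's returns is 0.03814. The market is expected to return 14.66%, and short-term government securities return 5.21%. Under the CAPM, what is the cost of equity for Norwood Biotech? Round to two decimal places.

β = Cov(R_i, R_m) / Var(R_m) = 0.02165 / 0.03814 = 0.5676
MRP = 14.66% − 5.21% = 9.45%
E(R) = R_f + β × MRP = 5.21% + 0.5676 × 9.45% = 10.57%

10.57%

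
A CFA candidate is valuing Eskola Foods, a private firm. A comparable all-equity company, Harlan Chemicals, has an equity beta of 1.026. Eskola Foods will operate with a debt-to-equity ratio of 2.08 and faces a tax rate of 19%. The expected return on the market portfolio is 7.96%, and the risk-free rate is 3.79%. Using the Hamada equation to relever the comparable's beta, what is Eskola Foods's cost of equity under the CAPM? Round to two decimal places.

15.28%

β_L = β_U × [1 + (1 − t)(D/E)] = 1.026 × [1 + (1 − 0.19) × 2.08]
    = 1.026 × [1 + 0.81 × 2.08] = 1.026 × 2.6848 = 2.7546
MRP = 7.96% − 3.79% = 4.17%
E(R) = R_f + β_L × MRP = 3.79% + 2.7546 × 4.17% = 15.28%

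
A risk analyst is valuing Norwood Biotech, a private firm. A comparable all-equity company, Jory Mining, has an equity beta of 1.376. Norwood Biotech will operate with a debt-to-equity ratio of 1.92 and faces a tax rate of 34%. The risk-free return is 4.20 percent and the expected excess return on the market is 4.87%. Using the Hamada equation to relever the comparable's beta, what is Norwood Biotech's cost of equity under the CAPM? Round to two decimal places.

β_L = β_U × [1 + (1 − t)(D/E)] = 1.376 × [1 + (1 − 0.34) × 1.92]
    = 1.376 × [1 + 0.66 × 1.92] = 1.376 × 2.2672 = 3.1197
E(R) = R_f + β_L × MRP = 4.20% + 3.1197 × 4.87% = 19.39%

19.39%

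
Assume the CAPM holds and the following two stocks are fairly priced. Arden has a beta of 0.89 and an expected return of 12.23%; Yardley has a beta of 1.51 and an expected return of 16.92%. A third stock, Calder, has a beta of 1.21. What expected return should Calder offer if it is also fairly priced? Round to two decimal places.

MRP (SML slope) = (16.92% − 12.23%) / (1.51 − 0.89) = 4.69% / 0.62 = 7.5645%
R_f (intercept) = 12.23% − 0.89 × 7.5645% = 5.4976%
E(R_Calder) = R_f + β × MRP = 5.4976% + 1.21 × 7.5645% = 14.65%

14.65%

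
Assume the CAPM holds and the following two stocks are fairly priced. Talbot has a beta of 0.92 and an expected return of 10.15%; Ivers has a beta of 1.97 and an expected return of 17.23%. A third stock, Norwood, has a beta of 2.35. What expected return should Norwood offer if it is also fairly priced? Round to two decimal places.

MRP (SML slope) = (17.23% − 10.15%) / (1.97 − 0.92) = 7.08% / 1.05 = 6.7429%
R_f (intercept) = 10.15% − 0.92 × 6.7429% = 3.9465%
E(R_Norwood) = R_f + β × MRP = 3.9465% + 2.35 × 6.7429% = 19.79%

19.79%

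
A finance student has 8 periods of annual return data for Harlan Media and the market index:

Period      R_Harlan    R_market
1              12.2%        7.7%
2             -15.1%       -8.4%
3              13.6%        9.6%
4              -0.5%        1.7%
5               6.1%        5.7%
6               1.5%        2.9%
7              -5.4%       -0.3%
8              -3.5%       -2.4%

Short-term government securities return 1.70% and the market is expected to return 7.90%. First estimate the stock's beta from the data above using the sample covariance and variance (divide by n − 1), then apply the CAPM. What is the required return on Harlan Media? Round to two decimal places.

11.65%

Mean R_i = (12.2 − 15.1 + 13.6 − 0.5 + 6.1 + 1.5 − 5.4 − 3.5) / 8 = 1.1125%
Mean R_m = (7.7 − 8.4 + 9.6 + 1.7 + 5.7 + 2.9 − 0.3 − 2.4) / 8 = 2.0625%
Σ(R_i − R̄_i)(R_m − R̄_m) = 381.2738  ⇒  Cov = 381.2738 / 7 = 54.4677
Σ(R_m − R̄_m)² = 237.6188  ⇒  Var(R_m) = 237.6188 / 7 = 33.9455
β = Cov / Var(R_m) = 54.4677 / 33.9455 = 1.6046
MRP = 7.90% − 1.70% = 6.20%
E(R) = R_f + β × MRP = 1.70% + 1.6046 × 6.20% = 11.65%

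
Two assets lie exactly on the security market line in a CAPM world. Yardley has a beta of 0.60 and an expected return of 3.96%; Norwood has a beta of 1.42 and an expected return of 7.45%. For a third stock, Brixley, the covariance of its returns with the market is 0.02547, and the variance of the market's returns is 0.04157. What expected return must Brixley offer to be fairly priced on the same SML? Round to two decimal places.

4.01%

MRP = (7.45% − 3.96%) / (1.42 − 0.60) = 4.2561%
R_f = 3.96% − 0.60 × 4.2561% = 1.4063%
β_Brixley = Cov / Var(R_m) = 0.02547 / 0.04157 = 0.6127
E(R_Brixley) = R_f + β × MRP = 1.4063% + 0.6127 × 4.2561% = 4.01%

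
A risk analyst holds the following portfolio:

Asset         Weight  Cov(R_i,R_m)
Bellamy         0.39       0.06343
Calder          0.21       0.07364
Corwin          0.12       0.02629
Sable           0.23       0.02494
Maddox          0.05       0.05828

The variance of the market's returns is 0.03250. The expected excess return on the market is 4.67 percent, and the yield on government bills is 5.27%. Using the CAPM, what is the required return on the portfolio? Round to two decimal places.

β_Bellamy = 0.06343 / 0.03250 = 1.9517
β_Calder = 0.07364 / 0.03250 = 2.2658
β_Corwin = 0.02629 / 0.03250 = 0.8089
β_Sable = 0.02494 / 0.03250 = 0.7674
β_Maddox = 0.05828 / 0.03250 = 1.7932
β_P = Σ w_i β_i = 0.39×1.9517 + 0.21×2.2658 + 0.12×0.8089 + 0.23×0.7674 + 0.05×1.7932 = 1.6002
E(R_P) = R_f + β_P × MRP = 5.27% + 1.6002 × 4.67% = 12.74%

12.74%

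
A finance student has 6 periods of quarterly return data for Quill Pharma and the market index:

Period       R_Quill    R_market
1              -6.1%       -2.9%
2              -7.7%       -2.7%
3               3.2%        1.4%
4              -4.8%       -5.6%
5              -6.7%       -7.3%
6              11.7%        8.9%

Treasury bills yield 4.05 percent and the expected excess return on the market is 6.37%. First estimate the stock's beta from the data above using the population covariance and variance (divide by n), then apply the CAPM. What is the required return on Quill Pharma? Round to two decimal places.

Mean R_i = (-6.1 − 7.7 + 3.2 − 4.8 − 6.7 + 11.7) / 6 = -1.7333%
Mean R_m = (-2.9 − 2.7 + 1.4 − 5.6 − 7.3 + 8.9) / 6 = -1.3667%
Σ(R_i − R̄_i)(R_m − R̄_m) = 208.6667  ⇒  Cov = 208.6667 / 6 = 34.7778
Σ(R_m − R̄_m)² = 170.3133  ⇒  Var(R_m) = 170.3133 / 6 = 28.3856
β = Cov / Var(R_m) = 34.7778 / 28.3856 = 1.2252
E(R) = R_f + β × MRP = 4.05% + 1.2252 × 6.37% = 11.85%

11.85%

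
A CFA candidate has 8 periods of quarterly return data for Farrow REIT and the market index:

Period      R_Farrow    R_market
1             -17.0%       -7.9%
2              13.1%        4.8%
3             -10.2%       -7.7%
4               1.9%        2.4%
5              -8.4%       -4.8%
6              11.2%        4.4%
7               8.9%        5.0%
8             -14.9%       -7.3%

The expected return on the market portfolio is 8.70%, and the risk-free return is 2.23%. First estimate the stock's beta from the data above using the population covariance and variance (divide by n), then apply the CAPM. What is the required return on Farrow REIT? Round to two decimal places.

Mean R_i = (-17.0 + 13.1 − 10.2 + 1.9 − 8.4 + 11.2 + 8.9 − 14.9) / 8 = -1.9250%
Mean R_m = (-7.9 + 4.8 − 7.7 + 2.4 − 4.8 + 4.4 + 5.0 − 7.3) / 8 = -1.3875%
Σ(R_i − R̄_i)(R_m − R̄_m) = 501.7825  ⇒  Cov = 501.7825 / 8 = 62.7228
Σ(R_m − R̄_m)² = 255.7888  ⇒  Var(R_m) = 255.7888 / 8 = 31.9736
β = Cov / Var(R_m) = 62.7228 / 31.9736 = 1.9617
MRP = 8.70% − 2.23% = 6.47%
E(R) = R_f + β × MRP = 2.23% + 1.9617 × 6.47% = 14.92%

14.92%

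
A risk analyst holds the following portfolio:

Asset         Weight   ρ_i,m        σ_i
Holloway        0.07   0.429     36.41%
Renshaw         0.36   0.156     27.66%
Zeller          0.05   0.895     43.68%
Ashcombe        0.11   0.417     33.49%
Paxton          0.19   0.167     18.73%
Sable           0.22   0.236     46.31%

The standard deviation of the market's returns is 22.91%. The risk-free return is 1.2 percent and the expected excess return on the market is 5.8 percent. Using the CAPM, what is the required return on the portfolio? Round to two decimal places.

3.51%

β_Holloway = 0.429 × 36.41% / 22.91% = 0.6818
β_Renshaw = 0.156 × 27.66% / 22.91% = 0.1883
β_Zeller = 0.895 × 43.68% / 22.91% = 1.7064
β_Ashcombe = 0.417 × 33.49% / 22.91% = 0.6096
β_Paxton = 0.167 × 18.73% / 22.91% = 0.1365
β_Sable = 0.236 × 46.31% / 22.91% = 0.4770
β_P = Σ w_i β_i = 0.07×0.6818 + 0.36×0.1883 + 0.05×1.7064 + 0.11×0.6096 + 0.19×0.1365 + 0.22×0.4770 = 0.3988
E(R_P) = R_f + β_P × MRP = 1.2% + 0.3988 × 5.8% = 3.51%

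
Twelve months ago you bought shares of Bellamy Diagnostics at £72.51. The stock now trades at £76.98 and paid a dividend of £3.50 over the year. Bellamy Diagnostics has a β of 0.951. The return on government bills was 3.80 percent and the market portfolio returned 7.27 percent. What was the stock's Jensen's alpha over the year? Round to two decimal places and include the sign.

Realised HPR = (P1 + D1 − P0) / P0 = (76.98 + 3.50 − 72.51) / 72.51 = 7.97 / 72.51 = 10.9916%
MRP = 7.27% − 3.80% = 3.47%
CAPM required = R_f + β·MRP = 3.80% + 0.951 × 3.47% = 7.09997%
α = realised − required = 10.9916% − 7.09997% = +3.89%

+3.89%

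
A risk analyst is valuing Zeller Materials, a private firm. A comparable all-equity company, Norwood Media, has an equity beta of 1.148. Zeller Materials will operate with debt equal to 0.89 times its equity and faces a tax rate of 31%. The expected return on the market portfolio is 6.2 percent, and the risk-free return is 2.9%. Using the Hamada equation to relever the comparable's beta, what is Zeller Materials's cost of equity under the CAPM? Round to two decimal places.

9.01%

β_L = β_U × [1 + (1 − t)(D/E)] = 1.148 × [1 + (1 − 0.31) × 0.89]
    = 1.148 × [1 + 0.69 × 0.89] = 1.148 × 1.6141 = 1.8530
MRP = 6.2% − 2.9% = 3.30%
E(R) = R_f + β_L × MRP = 2.9% + 1.8530 × 3.3% = 9.01%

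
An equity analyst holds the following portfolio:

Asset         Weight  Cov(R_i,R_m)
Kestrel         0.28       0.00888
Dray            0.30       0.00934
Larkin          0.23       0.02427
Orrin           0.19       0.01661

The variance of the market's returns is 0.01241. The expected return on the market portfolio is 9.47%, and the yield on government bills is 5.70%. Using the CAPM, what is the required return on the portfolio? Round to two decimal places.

β_Kestrel = 0.00888 / 0.01241 = 0.7156
β_Dray = 0.00934 / 0.01241 = 0.7526
β_Larkin = 0.02427 / 0.01241 = 1.9557
β_Orrin = 0.01661 / 0.01241 = 1.3384
β_P = Σ w_i β_i = 0.28×0.7156 + 0.30×0.7526 + 0.23×1.9557 + 0.19×1.3384 = 1.1303
MRP = 9.47% − 5.70% = 3.77%
E(R_P) = R_f + β_P × MRP = 5.70% + 1.1303 × 3.77% = 9.96%

9.96%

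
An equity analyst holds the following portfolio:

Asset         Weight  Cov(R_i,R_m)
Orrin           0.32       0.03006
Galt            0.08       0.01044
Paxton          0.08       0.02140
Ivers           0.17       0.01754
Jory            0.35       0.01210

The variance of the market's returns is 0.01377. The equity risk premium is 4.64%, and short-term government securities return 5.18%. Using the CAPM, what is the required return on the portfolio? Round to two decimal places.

β_Orrin = 0.03006 / 0.01377 = 2.1830
β_Galt = 0.01044 / 0.01377 = 0.7582
β_Paxton = 0.02140 / 0.01377 = 1.5541
β_Ivers = 0.01754 / 0.01377 = 1.2738
β_Jory = 0.01210 / 0.01377 = 0.8787
β_P = Σ w_i β_i = 0.32×2.1830 + 0.08×0.7582 + 0.08×1.5541 + 0.17×1.2738 + 0.35×0.8787 = 1.4076
E(R_P) = R_f + β_P × MRP = 5.18% + 1.4076 × 4.64% = 11.71%

11.71%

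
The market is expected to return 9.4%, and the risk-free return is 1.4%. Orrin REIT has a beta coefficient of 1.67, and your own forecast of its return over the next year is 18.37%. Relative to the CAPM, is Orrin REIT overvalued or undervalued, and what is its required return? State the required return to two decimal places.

Undervalued; required return 14.76%

MRP = 9.4% − 1.4% = 8.00%
Required return = R_f + β·MRP = 1.4% + 1.67 × 8.0% = 14.76%
Forecast 18.37% > required 14.76% → the stock plots above the SML → undervalued.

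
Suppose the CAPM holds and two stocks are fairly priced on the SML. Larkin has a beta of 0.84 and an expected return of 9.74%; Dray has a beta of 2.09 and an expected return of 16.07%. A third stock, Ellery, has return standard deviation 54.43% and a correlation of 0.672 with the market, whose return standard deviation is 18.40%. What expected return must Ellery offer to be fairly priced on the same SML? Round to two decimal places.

15.55%

MRP = (16.07% − 9.74%) / (2.09 − 0.84) = 5.0640%
R_f = 9.74% − 0.84 × 5.0640% = 5.4862%
β_Ellery = ρ·σ_i/σ_m = 0.672 × 54.43 / 18.40 = 1.9879
E(R_Ellery) = R_f + β × MRP = 5.4862% + 1.9879 × 5.0640% = 15.55%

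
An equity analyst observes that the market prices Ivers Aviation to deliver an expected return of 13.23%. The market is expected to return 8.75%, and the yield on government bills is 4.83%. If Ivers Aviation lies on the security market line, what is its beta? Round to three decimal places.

2.143

MRP = 8.75% − 4.83% = 3.92%
β = (E(R) − R_f) / MRP = (13.23% − 4.83%) / 3.92% = 8.40% / 3.92% = 2.143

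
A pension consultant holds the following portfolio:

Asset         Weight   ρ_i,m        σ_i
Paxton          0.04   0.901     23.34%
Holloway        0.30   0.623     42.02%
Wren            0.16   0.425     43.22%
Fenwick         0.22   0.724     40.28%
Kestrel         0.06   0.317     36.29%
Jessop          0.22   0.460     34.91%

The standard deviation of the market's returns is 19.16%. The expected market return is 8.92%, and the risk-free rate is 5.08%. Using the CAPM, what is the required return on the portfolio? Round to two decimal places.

9.54%

β_Paxton = 0.901 × 23.34% / 19.16% = 1.0976
β_Holloway = 0.623 × 42.02% / 19.16% = 1.3663
β_Wren = 0.425 × 43.22% / 19.16% = 0.9587
β_Fenwick = 0.724 × 40.28% / 19.16% = 1.5221
β_Kestrel = 0.317 × 36.29% / 19.16% = 0.6004
β_Jessop = 0.460 × 34.91% / 19.16% = 0.8381
β_P = Σ w_i β_i = 0.04×1.0976 + 0.30×1.3663 + 0.16×0.9587 + 0.22×1.5221 + 0.06×0.6004 + 0.22×0.8381 = 1.1625
MRP = 8.92% − 5.08% = 3.84%
E(R_P) = R_f + β_P × MRP = 5.08% + 1.1625 × 3.84% = 9.54%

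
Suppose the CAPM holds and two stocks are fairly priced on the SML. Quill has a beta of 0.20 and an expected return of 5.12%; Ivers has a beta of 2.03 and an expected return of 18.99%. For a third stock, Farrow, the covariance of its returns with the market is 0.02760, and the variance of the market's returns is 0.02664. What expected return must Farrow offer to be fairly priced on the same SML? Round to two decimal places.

MRP = (18.99% − 5.12%) / (2.03 − 0.20) = 7.5792%
R_f = 5.12% − 0.20 × 7.5792% = 3.6042%
β_Farrow = Cov / Var(R_m) = 0.02760 / 0.02664 = 1.0360
E(R_Farrow) = R_f + β × MRP = 3.6042% + 1.0360 × 7.5792% = 11.46%

11.46%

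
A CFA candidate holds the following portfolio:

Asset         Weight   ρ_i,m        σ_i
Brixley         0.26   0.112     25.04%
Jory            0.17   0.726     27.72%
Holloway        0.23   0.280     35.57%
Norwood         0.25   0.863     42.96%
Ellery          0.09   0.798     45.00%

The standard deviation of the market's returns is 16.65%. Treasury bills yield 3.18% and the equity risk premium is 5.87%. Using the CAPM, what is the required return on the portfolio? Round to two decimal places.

β_Brixley = 0.112 × 25.04% / 16.65% = 0.1684
β_Jory = 0.726 × 27.72% / 16.65% = 1.2087
β_Holloway = 0.280 × 35.57% / 16.65% = 0.5982
β_Norwood = 0.863 × 42.96% / 16.65% = 2.2267
β_Ellery = 0.798 × 45.00% / 16.65% = 2.1568
β_P = Σ w_i β_i = 0.26×0.1684 + 0.17×1.2087 + 0.23×0.5982 + 0.25×2.2267 + 0.09×2.1568 = 1.1376
E(R_P) = R_f + β_P × MRP = 3.18% + 1.1376 × 5.87% = 9.86%

9.86%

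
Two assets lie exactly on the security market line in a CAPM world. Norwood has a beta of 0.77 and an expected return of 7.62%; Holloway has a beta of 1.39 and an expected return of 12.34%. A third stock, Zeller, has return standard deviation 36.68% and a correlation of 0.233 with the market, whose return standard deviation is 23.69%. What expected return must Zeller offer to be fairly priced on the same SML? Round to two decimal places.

MRP = (12.34% − 7.62%) / (1.39 − 0.77) = 7.6129%
R_f = 7.62% − 0.77 × 7.6129% = 1.7581%
β_Zeller = ρ·σ_i/σ_m = 0.233 × 36.68 / 23.69 = 0.3608
E(R_Zeller) = R_f + β × MRP = 1.7581% + 0.3608 × 7.6129% = 4.50%

4.50%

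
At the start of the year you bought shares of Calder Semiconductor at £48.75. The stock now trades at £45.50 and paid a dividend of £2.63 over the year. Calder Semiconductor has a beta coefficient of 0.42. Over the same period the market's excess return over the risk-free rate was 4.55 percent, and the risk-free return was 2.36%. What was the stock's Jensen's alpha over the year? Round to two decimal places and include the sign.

-5.54%

Realised HPR = (P1 + D1 − P0) / P0 = (45.50 + 2.63 − 48.75) / 48.75 = -0.62 / 48.75 = -1.2718%
CAPM required = R_f + β·MRP = 2.36% + 0.42 × 4.55% = 4.2710%
α = realised − required = -1.2718% − 4.2710% = -5.54%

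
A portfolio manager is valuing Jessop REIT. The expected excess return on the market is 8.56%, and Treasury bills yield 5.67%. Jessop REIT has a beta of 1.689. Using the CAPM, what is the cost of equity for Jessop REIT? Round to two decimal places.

20.13%

E(R) = R_f + β × MRP = 5.67% + 1.689 × 8.56% = 20.13%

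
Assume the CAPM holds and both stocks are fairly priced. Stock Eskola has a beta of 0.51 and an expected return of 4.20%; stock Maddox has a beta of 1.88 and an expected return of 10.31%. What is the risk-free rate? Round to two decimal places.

Both satisfy E(R) = R_f + β·MRP, so the slope of the SML is
MRP = (10.31% − 4.20%) / (1.88 − 0.51) = 6.11% / 1.37 = 4.4599%
R_f = E(R_Eskola) − β_Eskola·MRP = 4.20% − 0.51 × 4.4599% = 1.9255%

1.93%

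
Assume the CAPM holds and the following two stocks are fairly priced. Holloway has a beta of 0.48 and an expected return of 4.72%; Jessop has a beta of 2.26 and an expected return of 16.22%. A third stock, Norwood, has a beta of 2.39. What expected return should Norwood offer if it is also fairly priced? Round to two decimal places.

17.06%

MRP (SML slope) = (16.22% − 4.72%) / (2.26 − 0.48) = 11.50% / 1.78 = 6.4607%
R_f (intercept) = 4.72% − 0.48 × 6.4607% = 1.6189%
E(R_Norwood) = R_f + β × MRP = 1.6189% + 2.39 × 6.4607% = 17.06%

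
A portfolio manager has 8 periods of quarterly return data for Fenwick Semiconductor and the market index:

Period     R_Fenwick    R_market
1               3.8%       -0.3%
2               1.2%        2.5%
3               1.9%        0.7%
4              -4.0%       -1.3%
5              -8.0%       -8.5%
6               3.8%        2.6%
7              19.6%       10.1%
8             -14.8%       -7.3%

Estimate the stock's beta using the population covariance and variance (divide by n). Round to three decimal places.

1.620

Mean R_i = (3.8 + 1.2 + 1.9 − 4.0 − 8.0 + 3.8 + 19.6 − 14.8) / 8 = 0.4375%
Mean R_m = (-0.3 + 2.5 + 0.7 − 1.3 − 8.5 + 2.6 + 10.1 − 7.3) / 8 = -0.1875%
Σ(R_i − R̄_i)(R_m − R̄_m) = 392.9263  ⇒  Cov = 392.9263 / 8 = 49.1158
Σ(R_m − R̄_m)² = 242.5488  ⇒  Var(R_m) = 242.5488 / 8 = 30.3186
β = Cov / Var(R_m) = 49.1158 / 30.3186 = 1.6200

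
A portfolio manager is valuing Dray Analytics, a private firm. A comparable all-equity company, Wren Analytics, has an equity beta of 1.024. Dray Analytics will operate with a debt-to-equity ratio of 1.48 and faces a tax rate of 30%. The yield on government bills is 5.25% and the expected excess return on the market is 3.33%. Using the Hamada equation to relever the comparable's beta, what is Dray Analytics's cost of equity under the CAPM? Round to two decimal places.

12.19%

β_L = β_U × [1 + (1 − t)(D/E)] = 1.024 × [1 + (1 − 0.30) × 1.48]
    = 1.024 × [1 + 0.70 × 1.48] = 1.024 × 2.0360 = 2.0849
E(R) = R_f + β_L × MRP = 5.25% + 2.0849 × 3.33% = 12.19%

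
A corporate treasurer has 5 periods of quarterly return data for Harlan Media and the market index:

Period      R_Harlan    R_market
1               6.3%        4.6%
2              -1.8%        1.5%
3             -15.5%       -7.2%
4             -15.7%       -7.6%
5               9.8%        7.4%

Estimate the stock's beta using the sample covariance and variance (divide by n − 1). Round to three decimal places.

1.736

Mean R_i = (6.3 − 1.8 − 15.5 − 15.7 + 9.8) / 5 = -3.3800%
Mean R_m = (4.6 + 1.5 − 7.2 − 7.6 + 7.4) / 5 = -0.2600%
Σ(R_i − R̄_i)(R_m − R̄_m) = 325.3260  ⇒  Cov = 325.3260 / 4 = 81.3315
Σ(R_m − R̄_m)² = 187.4320  ⇒  Var(R_m) = 187.4320 / 4 = 46.8580
β = Cov / Var(R_m) = 81.3315 / 46.8580 = 1.7357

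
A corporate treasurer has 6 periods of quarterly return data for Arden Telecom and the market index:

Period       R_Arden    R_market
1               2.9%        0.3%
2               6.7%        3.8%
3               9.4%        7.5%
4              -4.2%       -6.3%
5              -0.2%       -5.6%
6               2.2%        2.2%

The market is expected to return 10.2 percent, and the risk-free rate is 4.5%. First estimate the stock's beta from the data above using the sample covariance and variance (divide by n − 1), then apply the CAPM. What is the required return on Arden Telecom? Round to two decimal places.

Mean R_i = (2.9 + 6.7 + 9.4 − 4.2 − 0.2 + 2.2) / 6 = 2.8000%
Mean R_m = (0.3 + 3.8 + 7.5 − 6.3 − 5.6 + 2.2) / 6 = 0.3167%
Σ(R_i − R̄_i)(R_m − R̄_m) = 123.9300  ⇒  Cov = 123.9300 / 5 = 24.7860
Σ(R_m − R̄_m)² = 146.0683  ⇒  Var(R_m) = 146.0683 / 5 = 29.2137
β = Cov / Var(R_m) = 24.7860 / 29.2137 = 0.8484
MRP = 10.2% − 4.5% = 5.70%
E(R) = R_f + β × MRP = 4.5% + 0.8484 × 5.7% = 9.34%

9.34%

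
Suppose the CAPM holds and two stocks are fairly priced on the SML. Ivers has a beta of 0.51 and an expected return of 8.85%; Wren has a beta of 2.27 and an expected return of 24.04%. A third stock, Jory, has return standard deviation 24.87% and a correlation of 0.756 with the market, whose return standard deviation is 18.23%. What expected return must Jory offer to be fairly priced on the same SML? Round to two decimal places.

13.35%

MRP = (24.04% − 8.85%) / (2.27 − 0.51) = 8.6307%
R_f = 8.85% − 0.51 × 8.6307% = 4.4483%
β_Jory = ρ·σ_i/σ_m = 0.756 × 24.87 / 18.23 = 1.0314
E(R_Jory) = R_f + β × MRP = 4.4483% + 1.0314 × 8.6307% = 13.35%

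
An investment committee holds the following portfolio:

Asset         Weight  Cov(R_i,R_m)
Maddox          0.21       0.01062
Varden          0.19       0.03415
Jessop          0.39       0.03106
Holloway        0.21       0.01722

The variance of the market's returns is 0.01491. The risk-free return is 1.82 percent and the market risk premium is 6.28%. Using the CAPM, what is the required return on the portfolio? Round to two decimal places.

12.12%

β_Maddox = 0.01062 / 0.01491 = 0.7123
β_Varden = 0.03415 / 0.01491 = 2.2904
β_Jessop = 0.03106 / 0.01491 = 2.0832
β_Holloway = 0.01722 / 0.01491 = 1.1549
β_P = Σ w_i β_i = 0.21×0.7123 + 0.19×2.2904 + 0.39×2.0832 + 0.21×1.1549 = 1.6397
E(R_P) = R_f + β_P × MRP = 1.82% + 1.6397 × 6.28% = 12.12%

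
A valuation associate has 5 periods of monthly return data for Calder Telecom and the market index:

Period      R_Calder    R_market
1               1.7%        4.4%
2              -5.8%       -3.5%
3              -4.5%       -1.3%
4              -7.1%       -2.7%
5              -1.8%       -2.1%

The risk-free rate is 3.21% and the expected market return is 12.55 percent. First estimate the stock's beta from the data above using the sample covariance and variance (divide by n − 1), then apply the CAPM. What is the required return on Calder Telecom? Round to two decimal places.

Mean R_i = (1.7 − 5.8 − 4.5 − 7.1 − 1.8) / 5 = -3.5000%
Mean R_m = (4.4 − 3.5 − 1.3 − 2.7 − 2.1) / 5 = -1.0400%
Σ(R_i − R̄_i)(R_m − R̄_m) = 38.3800  ⇒  Cov = 38.3800 / 4 = 9.5950
Σ(R_m − R̄_m)² = 39.5920  ⇒  Var(R_m) = 39.5920 / 4 = 9.8980
β = Cov / Var(R_m) = 9.5950 / 9.8980 = 0.9694
MRP = 12.55% − 3.21% = 9.34%
E(R) = R_f + β × MRP = 3.21% + 0.9694 × 9.34% = 12.26%

12.26%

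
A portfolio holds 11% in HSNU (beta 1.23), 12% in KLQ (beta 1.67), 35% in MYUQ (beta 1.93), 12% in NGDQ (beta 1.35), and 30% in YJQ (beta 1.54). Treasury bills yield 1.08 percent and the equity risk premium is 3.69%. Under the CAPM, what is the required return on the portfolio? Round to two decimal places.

β_P = Σ w_i β_i = 0.11×1.23 + 0.12×1.67 + 0.35×1.93 + 0.12×1.35 + 0.30×1.54 = 1.6352
E(R_P) = R_f + β_P × MRP = 1.08% + 1.6352 × 3.69% = 7.11%

7.11%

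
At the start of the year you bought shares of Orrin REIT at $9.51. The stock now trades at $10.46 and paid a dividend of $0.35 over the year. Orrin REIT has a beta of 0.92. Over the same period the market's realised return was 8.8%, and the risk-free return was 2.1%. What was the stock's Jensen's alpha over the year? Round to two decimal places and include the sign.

Realised HPR = (P1 + D1 − P0) / P0 = (10.46 + 0.35 − 9.51) / 9.51 = 1.30 / 9.51 = 13.6698%
MRP = 8.8% − 2.1% = 6.70%
CAPM required = R_f + β·MRP = 2.1% + 0.92 × 6.7% = 8.2640%
α = realised − required = 13.6698% − 8.2640% = +5.41%

+5.41%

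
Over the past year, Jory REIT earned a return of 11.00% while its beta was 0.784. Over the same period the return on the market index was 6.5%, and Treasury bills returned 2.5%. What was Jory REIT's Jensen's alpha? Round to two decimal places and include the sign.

+5.36%

Market excess return = 6.5% − 2.5% = 4.00%
CAPM benchmark = R_f + β(R_m − R_f) = 2.5% + 0.784 × 4.0% = 5.6360%
α = actual − benchmark = 11.00% − 5.6360% = +5.36%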